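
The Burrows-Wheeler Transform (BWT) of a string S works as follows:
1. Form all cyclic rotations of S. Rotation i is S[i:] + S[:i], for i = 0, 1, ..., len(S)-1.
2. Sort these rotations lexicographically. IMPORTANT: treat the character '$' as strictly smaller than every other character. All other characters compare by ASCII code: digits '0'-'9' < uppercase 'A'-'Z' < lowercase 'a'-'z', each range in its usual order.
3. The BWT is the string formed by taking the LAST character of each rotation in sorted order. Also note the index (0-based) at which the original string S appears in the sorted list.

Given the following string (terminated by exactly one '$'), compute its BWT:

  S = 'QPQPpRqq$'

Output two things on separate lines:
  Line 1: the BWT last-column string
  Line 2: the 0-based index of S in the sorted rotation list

All 9 rotations (rotation i = S[i:]+S[:i]):
  rot[0] = QPQPpRqq$
  rot[1] = PQPpRqq$Q
  rot[2] = QPpRqq$QP
  rot[3] = PpRqq$QPQ
  rot[4] = pRqq$QPQP
  rot[5] = Rqq$QPQPp
  rot[6] = qq$QPQPpR
  rot[7] = q$QPQPpRq
  rot[8] = $QPQPpRqq
Sorted (with $ < everything):
  sorted[0] = $QPQPpRqq  (last char: 'q')
  sorted[1] = PQPpRqq$Q  (last char: 'Q')
  sorted[2] = PpRqq$QPQ  (last char: 'Q')
  sorted[3] = QPQPpRqq$  (last char: '$')
  sorted[4] = QPpRqq$QP  (last char: 'P')
  sorted[5] = Rqq$QPQPp  (last char: 'p')
  sorted[6] = pRqq$QPQP  (last char: 'P')
  sorted[7] = q$QPQPpRq  (last char: 'q')
  sorted[8] = qq$QPQPpR  (last char: 'R')
Last column: qQQ$PpPqR
Original string S is at sorted index 3

Answer: qQQ$PpPqR
3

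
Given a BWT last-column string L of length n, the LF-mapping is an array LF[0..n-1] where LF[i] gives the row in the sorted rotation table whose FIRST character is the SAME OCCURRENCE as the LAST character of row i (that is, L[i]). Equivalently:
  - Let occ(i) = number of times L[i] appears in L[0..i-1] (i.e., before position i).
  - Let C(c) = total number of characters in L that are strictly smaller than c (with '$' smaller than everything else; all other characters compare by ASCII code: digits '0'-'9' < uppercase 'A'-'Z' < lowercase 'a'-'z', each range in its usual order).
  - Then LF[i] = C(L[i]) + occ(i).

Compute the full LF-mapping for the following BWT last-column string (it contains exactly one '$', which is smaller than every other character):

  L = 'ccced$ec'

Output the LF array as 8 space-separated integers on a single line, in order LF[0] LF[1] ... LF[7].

Answer: 1 2 3 6 5 0 7 4

Derivation:
Char counts: '$':1, 'c':4, 'd':1, 'e':2
C (first-col start): C('$')=0, C('c')=1, C('d')=5, C('e')=6
L[0]='c': occ=0, LF[0]=C('c')+0=1+0=1
L[1]='c': occ=1, LF[1]=C('c')+1=1+1=2
L[2]='c': occ=2, LF[2]=C('c')+2=1+2=3
L[3]='e': occ=0, LF[3]=C('e')+0=6+0=6
L[4]='d': occ=0, LF[4]=C('d')+0=5+0=5
L[5]='$': occ=0, LF[5]=C('$')+0=0+0=0
L[6]='e': occ=1, LF[6]=C('e')+1=6+1=7
L[7]='c': occ=3, LF[7]=C('c')+3=1+3=4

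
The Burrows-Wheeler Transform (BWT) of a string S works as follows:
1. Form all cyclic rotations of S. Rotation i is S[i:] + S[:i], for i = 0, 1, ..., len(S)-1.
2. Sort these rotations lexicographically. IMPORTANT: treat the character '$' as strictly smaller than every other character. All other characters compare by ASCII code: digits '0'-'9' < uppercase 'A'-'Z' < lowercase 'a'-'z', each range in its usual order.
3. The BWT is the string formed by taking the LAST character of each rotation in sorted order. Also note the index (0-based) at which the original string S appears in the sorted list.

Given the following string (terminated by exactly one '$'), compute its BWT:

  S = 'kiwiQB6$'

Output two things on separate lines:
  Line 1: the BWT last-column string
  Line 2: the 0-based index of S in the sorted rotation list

All 8 rotations (rotation i = S[i:]+S[:i]):
  rot[0] = kiwiQB6$
  rot[1] = iwiQB6$k
  rot[2] = wiQB6$ki
  rot[3] = iQB6$kiw
  rot[4] = QB6$kiwi
  rot[5] = B6$kiwiQ
  rot[6] = 6$kiwiQB
  rot[7] = $kiwiQB6
Sorted (with $ < everything):
  sorted[0] = $kiwiQB6  (last char: '6')
  sorted[1] = 6$kiwiQB  (last char: 'B')
  sorted[2] = B6$kiwiQ  (last char: 'Q')
  sorted[3] = QB6$kiwi  (last char: 'i')
  sorted[4] = iQB6$kiw  (last char: 'w')
  sorted[5] = iwiQB6$k  (last char: 'k')
  sorted[6] = kiwiQB6$  (last char: '$')
  sorted[7] = wiQB6$ki  (last char: 'i')
Last column: 6BQiwk$i
Original string S is at sorted index 6

Answer: 6BQiwk$i
6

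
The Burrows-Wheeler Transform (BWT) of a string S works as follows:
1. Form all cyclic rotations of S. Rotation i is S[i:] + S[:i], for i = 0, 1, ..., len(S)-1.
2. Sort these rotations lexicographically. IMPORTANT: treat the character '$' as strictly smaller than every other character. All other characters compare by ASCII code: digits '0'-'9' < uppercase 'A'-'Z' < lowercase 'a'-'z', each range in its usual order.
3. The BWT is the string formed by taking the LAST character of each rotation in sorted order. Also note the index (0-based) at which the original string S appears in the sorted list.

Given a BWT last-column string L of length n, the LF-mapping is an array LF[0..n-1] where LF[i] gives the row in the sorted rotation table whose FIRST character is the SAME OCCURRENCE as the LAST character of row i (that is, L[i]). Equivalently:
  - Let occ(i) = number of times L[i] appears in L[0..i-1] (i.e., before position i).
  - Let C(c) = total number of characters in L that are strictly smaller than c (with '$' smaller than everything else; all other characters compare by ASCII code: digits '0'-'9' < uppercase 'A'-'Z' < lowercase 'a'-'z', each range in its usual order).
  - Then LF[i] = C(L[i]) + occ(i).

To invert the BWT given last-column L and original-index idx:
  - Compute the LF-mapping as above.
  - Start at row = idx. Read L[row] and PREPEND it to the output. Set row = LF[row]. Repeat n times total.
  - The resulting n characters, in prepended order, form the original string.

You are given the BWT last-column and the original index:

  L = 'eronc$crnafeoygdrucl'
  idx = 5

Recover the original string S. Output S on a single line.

LF mapping: 6 15 13 11 2 0 3 16 12 1 8 7 14 19 9 5 17 18 4 10
Walk LF starting at row 5, prepending L[row]:
  step 1: row=5, L[5]='$', prepend. Next row=LF[5]=0
  step 2: row=0, L[0]='e', prepend. Next row=LF[0]=6
  step 3: row=6, L[6]='c', prepend. Next row=LF[6]=3
  step 4: row=3, L[3]='n', prepend. Next row=LF[3]=11
  step 5: row=11, L[11]='e', prepend. Next row=LF[11]=7
  step 6: row=7, L[7]='r', prepend. Next row=LF[7]=16
  step 7: row=16, L[16]='r', prepend. Next row=LF[16]=17
  step 8: row=17, L[17]='u', prepend. Next row=LF[17]=18
  step 9: row=18, L[18]='c', prepend. Next row=LF[18]=4
  step 10: row=4, L[4]='c', prepend. Next row=LF[4]=2
  step 11: row=2, L[2]='o', prepend. Next row=LF[2]=13
  step 12: row=13, L[13]='y', prepend. Next row=LF[13]=19
  step 13: row=19, L[19]='l', prepend. Next row=LF[19]=10
  step 14: row=10, L[10]='f', prepend. Next row=LF[10]=8
  step 15: row=8, L[8]='n', prepend. Next row=LF[8]=12
  step 16: row=12, L[12]='o', prepend. Next row=LF[12]=14
  step 17: row=14, L[14]='g', prepend. Next row=LF[14]=9
  step 18: row=9, L[9]='a', prepend. Next row=LF[9]=1
  step 19: row=1, L[1]='r', prepend. Next row=LF[1]=15
  step 20: row=15, L[15]='d', prepend. Next row=LF[15]=5
Reversed output: dragonflyoccurrence$

Answer: dragonflyoccurrence$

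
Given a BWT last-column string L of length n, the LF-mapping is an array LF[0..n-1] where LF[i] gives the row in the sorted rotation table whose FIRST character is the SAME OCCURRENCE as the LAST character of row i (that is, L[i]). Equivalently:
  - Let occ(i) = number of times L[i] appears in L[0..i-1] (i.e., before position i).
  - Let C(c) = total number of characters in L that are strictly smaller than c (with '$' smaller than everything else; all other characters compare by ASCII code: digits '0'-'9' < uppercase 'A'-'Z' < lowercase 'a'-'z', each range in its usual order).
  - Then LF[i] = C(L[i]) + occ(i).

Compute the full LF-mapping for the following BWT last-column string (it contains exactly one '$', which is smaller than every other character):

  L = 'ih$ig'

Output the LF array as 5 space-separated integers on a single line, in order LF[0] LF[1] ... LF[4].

Char counts: '$':1, 'g':1, 'h':1, 'i':2
C (first-col start): C('$')=0, C('g')=1, C('h')=2, C('i')=3
L[0]='i': occ=0, LF[0]=C('i')+0=3+0=3
L[1]='h': occ=0, LF[1]=C('h')+0=2+0=2
L[2]='$': occ=0, LF[2]=C('$')+0=0+0=0
L[3]='i': occ=1, LF[3]=C('i')+1=3+1=4
L[4]='g': occ=0, LF[4]=C('g')+0=1+0=1

Answer: 3 2 0 4 1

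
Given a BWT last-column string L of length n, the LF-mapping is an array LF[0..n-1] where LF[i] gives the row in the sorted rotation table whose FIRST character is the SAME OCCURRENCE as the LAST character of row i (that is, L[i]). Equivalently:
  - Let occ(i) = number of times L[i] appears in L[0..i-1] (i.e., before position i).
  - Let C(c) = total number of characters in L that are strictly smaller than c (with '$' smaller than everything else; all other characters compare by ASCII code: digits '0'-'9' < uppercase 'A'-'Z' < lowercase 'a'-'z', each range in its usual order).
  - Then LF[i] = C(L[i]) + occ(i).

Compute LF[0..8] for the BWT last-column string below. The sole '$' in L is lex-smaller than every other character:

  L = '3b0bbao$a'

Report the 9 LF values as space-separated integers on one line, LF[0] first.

Char counts: '$':1, '0':1, '3':1, 'a':2, 'b':3, 'o':1
C (first-col start): C('$')=0, C('0')=1, C('3')=2, C('a')=3, C('b')=5, C('o')=8
L[0]='3': occ=0, LF[0]=C('3')+0=2+0=2
L[1]='b': occ=0, LF[1]=C('b')+0=5+0=5
L[2]='0': occ=0, LF[2]=C('0')+0=1+0=1
L[3]='b': occ=1, LF[3]=C('b')+1=5+1=6
L[4]='b': occ=2, LF[4]=C('b')+2=5+2=7
L[5]='a': occ=0, LF[5]=C('a')+0=3+0=3
L[6]='o': occ=0, LF[6]=C('o')+0=8+0=8
L[7]='$': occ=0, LF[7]=C('$')+0=0+0=0
L[8]='a': occ=1, LF[8]=C('a')+1=3+1=4

Answer: 2 5 1 6 7 3 8 0 4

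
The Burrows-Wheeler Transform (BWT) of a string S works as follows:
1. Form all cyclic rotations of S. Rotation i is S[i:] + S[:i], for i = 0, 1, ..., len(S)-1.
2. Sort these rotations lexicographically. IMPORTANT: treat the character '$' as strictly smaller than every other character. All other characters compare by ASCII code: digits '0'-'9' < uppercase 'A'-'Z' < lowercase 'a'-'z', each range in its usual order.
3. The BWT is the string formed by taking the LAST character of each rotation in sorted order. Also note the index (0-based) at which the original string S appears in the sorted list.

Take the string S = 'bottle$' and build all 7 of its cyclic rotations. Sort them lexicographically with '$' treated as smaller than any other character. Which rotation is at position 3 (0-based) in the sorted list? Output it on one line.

Answer: le$bott

Derivation:
All 7 rotations (rotation i = S[i:]+S[:i]):
  rot[0] = bottle$
  rot[1] = ottle$b
  rot[2] = ttle$bo
  rot[3] = tle$bot
  rot[4] = le$bott
  rot[5] = e$bottl
  rot[6] = $bottle
Sorted (with $ < everything):
  sorted[0] = $bottle
  sorted[1] = bottle$
  sorted[2] = e$bottl
  sorted[3] = le$bott
  sorted[4] = ottle$b
  sorted[5] = tle$bot
  sorted[6] = ttle$bo
sorted[3] = le$bott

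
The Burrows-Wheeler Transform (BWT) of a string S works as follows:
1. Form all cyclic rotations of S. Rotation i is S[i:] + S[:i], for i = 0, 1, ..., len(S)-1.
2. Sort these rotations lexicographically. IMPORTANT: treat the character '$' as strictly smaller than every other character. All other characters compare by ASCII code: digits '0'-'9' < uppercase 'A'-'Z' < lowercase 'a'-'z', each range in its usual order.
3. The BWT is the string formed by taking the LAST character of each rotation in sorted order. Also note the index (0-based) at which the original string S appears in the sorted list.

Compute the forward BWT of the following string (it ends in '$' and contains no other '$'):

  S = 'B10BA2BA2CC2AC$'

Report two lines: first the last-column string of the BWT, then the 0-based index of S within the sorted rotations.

Answer: C1BCAABB2$02AC2
9

Derivation:
All 15 rotations (rotation i = S[i:]+S[:i]):
  rot[0] = B10BA2BA2CC2AC$
  rot[1] = 10BA2BA2CC2AC$B
  rot[2] = 0BA2BA2CC2AC$B1
  rot[3] = BA2BA2CC2AC$B10
  rot[4] = A2BA2CC2AC$B10B
  rot[5] = 2BA2CC2AC$B10BA
  rot[6] = BA2CC2AC$B10BA2
  rot[7] = A2CC2AC$B10BA2B
  rot[8] = 2CC2AC$B10BA2BA
  rot[9] = CC2AC$B10BA2BA2
  rot[10] = C2AC$B10BA2BA2C
  rot[11] = 2AC$B10BA2BA2CC
  rot[12] = AC$B10BA2BA2CC2
  rot[13] = C$B10BA2BA2CC2A
  rot[14] = $B10BA2BA2CC2AC
Sorted (with $ < everything):
  sorted[0] = $B10BA2BA2CC2AC  (last char: 'C')
  sorted[1] = 0BA2BA2CC2AC$B1  (last char: '1')
  sorted[2] = 10BA2BA2CC2AC$B  (last char: 'B')
  sorted[3] = 2AC$B10BA2BA2CC  (last char: 'C')
  sorted[4] = 2BA2CC2AC$B10BA  (last char: 'A')
  sorted[5] = 2CC2AC$B10BA2BA  (last char: 'A')
  sorted[6] = A2BA2CC2AC$B10B  (last char: 'B')
  sorted[7] = A2CC2AC$B10BA2B  (last char: 'B')
  sorted[8] = AC$B10BA2BA2CC2  (last char: '2')
  sorted[9] = B10BA2BA2CC2AC$  (last char: '$')
  sorted[10] = BA2BA2CC2AC$B10  (last char: '0')
  sorted[11] = BA2CC2AC$B10BA2  (last char: '2')
  sorted[12] = C$B10BA2BA2CC2A  (last char: 'A')
  sorted[13] = C2AC$B10BA2BA2C  (last char: 'C')
  sorted[14] = CC2AC$B10BA2BA2  (last char: '2')
Last column: C1BCAABB2$02AC2
Original string S is at sorted index 9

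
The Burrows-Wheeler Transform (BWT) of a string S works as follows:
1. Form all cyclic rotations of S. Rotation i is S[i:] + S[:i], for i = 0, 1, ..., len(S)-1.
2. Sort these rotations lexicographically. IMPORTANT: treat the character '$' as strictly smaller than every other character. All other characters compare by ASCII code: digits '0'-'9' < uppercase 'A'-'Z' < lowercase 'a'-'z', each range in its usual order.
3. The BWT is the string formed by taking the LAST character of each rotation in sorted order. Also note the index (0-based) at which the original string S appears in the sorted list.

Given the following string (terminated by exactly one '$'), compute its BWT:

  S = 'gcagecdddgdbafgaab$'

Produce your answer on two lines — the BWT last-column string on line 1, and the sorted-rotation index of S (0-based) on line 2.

All 19 rotations (rotation i = S[i:]+S[:i]):
  rot[0] = gcagecdddgdbafgaab$
  rot[1] = cagecdddgdbafgaab$g
  rot[2] = agecdddgdbafgaab$gc
  rot[3] = gecdddgdbafgaab$gca
  rot[4] = ecdddgdbafgaab$gcag
  rot[5] = cdddgdbafgaab$gcage
  rot[6] = dddgdbafgaab$gcagec
  rot[7] = ddgdbafgaab$gcagecd
  rot[8] = dgdbafgaab$gcagecdd
  rot[9] = gdbafgaab$gcagecddd
  rot[10] = dbafgaab$gcagecdddg
  rot[11] = bafgaab$gcagecdddgd
  rot[12] = afgaab$gcagecdddgdb
  rot[13] = fgaab$gcagecdddgdba
  rot[14] = gaab$gcagecdddgdbaf
  rot[15] = aab$gcagecdddgdbafg
  rot[16] = ab$gcagecdddgdbafga
  rot[17] = b$gcagecdddgdbafgaa
  rot[18] = $gcagecdddgdbafgaab
Sorted (with $ < everything):
  sorted[0] = $gcagecdddgdbafgaab  (last char: 'b')
  sorted[1] = aab$gcagecdddgdbafg  (last char: 'g')
  sorted[2] = ab$gcagecdddgdbafga  (last char: 'a')
  sorted[3] = afgaab$gcagecdddgdb  (last char: 'b')
  sorted[4] = agecdddgdbafgaab$gc  (last char: 'c')
  sorted[5] = b$gcagecdddgdbafgaa  (last char: 'a')
  sorted[6] = bafgaab$gcagecdddgd  (last char: 'd')
  sorted[7] = cagecdddgdbafgaab$g  (last char: 'g')
  sorted[8] = cdddgdbafgaab$gcage  (last char: 'e')
  sorted[9] = dbafgaab$gcagecdddg  (last char: 'g')
  sorted[10] = dddgdbafgaab$gcagec  (last char: 'c')
  sorted[11] = ddgdbafgaab$gcagecd  (last char: 'd')
  sorted[12] = dgdbafgaab$gcagecdd  (last char: 'd')
  sorted[13] = ecdddgdbafgaab$gcag  (last char: 'g')
  sorted[14] = fgaab$gcagecdddgdba  (last char: 'a')
  sorted[15] = gaab$gcagecdddgdbaf  (last char: 'f')
  sorted[16] = gcagecdddgdbafgaab$  (last char: '$')
  sorted[17] = gdbafgaab$gcagecddd  (last char: 'd')
  sorted[18] = gecdddgdbafgaab$gca  (last char: 'a')
Last column: bgabcadgegcddgaf$da
Original string S is at sorted index 16

Answer: bgabcadgegcddgaf$da
16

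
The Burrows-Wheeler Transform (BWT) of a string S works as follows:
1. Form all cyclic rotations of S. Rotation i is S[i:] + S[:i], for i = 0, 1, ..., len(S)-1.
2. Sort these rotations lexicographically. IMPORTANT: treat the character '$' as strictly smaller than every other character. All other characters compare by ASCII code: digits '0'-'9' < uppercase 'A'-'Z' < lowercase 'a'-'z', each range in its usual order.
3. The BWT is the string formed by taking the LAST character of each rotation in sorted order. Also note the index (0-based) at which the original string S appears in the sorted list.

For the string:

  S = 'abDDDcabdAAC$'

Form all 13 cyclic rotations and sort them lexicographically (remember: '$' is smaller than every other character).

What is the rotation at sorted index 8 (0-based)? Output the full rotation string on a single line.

Answer: abdAAC$abDDDc

Derivation:
All 13 rotations (rotation i = S[i:]+S[:i]):
  rot[0] = abDDDcabdAAC$
  rot[1] = bDDDcabdAAC$a
  rot[2] = DDDcabdAAC$ab
  rot[3] = DDcabdAAC$abD
  rot[4] = DcabdAAC$abDD
  rot[5] = cabdAAC$abDDD
  rot[6] = abdAAC$abDDDc
  rot[7] = bdAAC$abDDDca
  rot[8] = dAAC$abDDDcab
  rot[9] = AAC$abDDDcabd
  rot[10] = AC$abDDDcabdA
  rot[11] = C$abDDDcabdAA
  rot[12] = $abDDDcabdAAC
Sorted (with $ < everything):
  sorted[0] = $abDDDcabdAAC
  sorted[1] = AAC$abDDDcabd
  sorted[2] = AC$abDDDcabdA
  sorted[3] = C$abDDDcabdAA
  sorted[4] = DDDcabdAAC$ab
  sorted[5] = DDcabdAAC$abD
  sorted[6] = DcabdAAC$abDD
  sorted[7] = abDDDcabdAAC$
  sorted[8] = abdAAC$abDDDc
  sorted[9] = bDDDcabdAAC$a
  sorted[10] = bdAAC$abDDDca
  sorted[11] = cabdAAC$abDDD
  sorted[12] = dAAC$abDDDcab
sorted[8] = abdAAC$abDDDc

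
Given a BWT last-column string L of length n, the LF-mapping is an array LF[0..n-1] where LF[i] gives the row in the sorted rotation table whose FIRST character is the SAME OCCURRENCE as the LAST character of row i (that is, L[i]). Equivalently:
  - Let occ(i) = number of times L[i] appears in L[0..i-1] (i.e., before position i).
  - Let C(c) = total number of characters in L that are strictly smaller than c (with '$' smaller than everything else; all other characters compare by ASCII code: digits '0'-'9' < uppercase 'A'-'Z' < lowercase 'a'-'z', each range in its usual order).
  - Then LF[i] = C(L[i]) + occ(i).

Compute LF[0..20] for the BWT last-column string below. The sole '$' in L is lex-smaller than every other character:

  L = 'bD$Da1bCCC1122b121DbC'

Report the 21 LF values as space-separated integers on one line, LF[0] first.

Char counts: '$':1, '1':5, '2':3, 'C':4, 'D':3, 'a':1, 'b':4
C (first-col start): C('$')=0, C('1')=1, C('2')=6, C('C')=9, C('D')=13, C('a')=16, C('b')=17
L[0]='b': occ=0, LF[0]=C('b')+0=17+0=17
L[1]='D': occ=0, LF[1]=C('D')+0=13+0=13
L[2]='$': occ=0, LF[2]=C('$')+0=0+0=0
L[3]='D': occ=1, LF[3]=C('D')+1=13+1=14
L[4]='a': occ=0, LF[4]=C('a')+0=16+0=16
L[5]='1': occ=0, LF[5]=C('1')+0=1+0=1
L[6]='b': occ=1, LF[6]=C('b')+1=17+1=18
L[7]='C': occ=0, LF[7]=C('C')+0=9+0=9
L[8]='C': occ=1, LF[8]=C('C')+1=9+1=10
L[9]='C': occ=2, LF[9]=C('C')+2=9+2=11
L[10]='1': occ=1, LF[10]=C('1')+1=1+1=2
L[11]='1': occ=2, LF[11]=C('1')+2=1+2=3
L[12]='2': occ=0, LF[12]=C('2')+0=6+0=6
L[13]='2': occ=1, LF[13]=C('2')+1=6+1=7
L[14]='b': occ=2, LF[14]=C('b')+2=17+2=19
L[15]='1': occ=3, LF[15]=C('1')+3=1+3=4
L[16]='2': occ=2, LF[16]=C('2')+2=6+2=8
L[17]='1': occ=4, LF[17]=C('1')+4=1+4=5
L[18]='D': occ=2, LF[18]=C('D')+2=13+2=15
L[19]='b': occ=3, LF[19]=C('b')+3=17+3=20
L[20]='C': occ=3, LF[20]=C('C')+3=9+3=12

Answer: 17 13 0 14 16 1 18 9 10 11 2 3 6 7 19 4 8 5 15 20 12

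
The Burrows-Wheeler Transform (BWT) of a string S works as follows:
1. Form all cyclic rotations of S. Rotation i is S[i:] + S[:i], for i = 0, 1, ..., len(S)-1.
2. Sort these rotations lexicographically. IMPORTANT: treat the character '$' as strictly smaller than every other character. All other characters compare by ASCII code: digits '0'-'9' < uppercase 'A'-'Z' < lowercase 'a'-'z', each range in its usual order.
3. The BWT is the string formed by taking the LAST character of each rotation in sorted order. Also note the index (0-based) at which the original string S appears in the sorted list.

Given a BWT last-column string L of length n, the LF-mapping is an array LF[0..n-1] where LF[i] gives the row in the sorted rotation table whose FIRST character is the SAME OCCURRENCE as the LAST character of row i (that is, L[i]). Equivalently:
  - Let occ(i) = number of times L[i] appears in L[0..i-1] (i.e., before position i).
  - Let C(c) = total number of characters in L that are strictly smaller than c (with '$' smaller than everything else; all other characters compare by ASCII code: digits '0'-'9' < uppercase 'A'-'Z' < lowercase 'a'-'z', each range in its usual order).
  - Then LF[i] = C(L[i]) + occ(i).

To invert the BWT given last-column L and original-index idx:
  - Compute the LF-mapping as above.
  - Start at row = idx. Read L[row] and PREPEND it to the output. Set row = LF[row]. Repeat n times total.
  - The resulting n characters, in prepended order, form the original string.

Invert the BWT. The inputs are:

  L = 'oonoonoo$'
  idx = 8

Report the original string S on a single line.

Answer: oooonnoo$

Derivation:
LF mapping: 3 4 1 5 6 2 7 8 0
Walk LF starting at row 8, prepending L[row]:
  step 1: row=8, L[8]='$', prepend. Next row=LF[8]=0
  step 2: row=0, L[0]='o', prepend. Next row=LF[0]=3
  step 3: row=3, L[3]='o', prepend. Next row=LF[3]=5
  step 4: row=5, L[5]='n', prepend. Next row=LF[5]=2
  step 5: row=2, L[2]='n', prepend. Next row=LF[2]=1
  step 6: row=1, L[1]='o', prepend. Next row=LF[1]=4
  step 7: row=4, L[4]='o', prepend. Next row=LF[4]=6
  step 8: row=6, L[6]='o', prepend. Next row=LF[6]=7
  step 9: row=7, L[7]='o', prepend. Next row=LF[7]=8
Reversed output: oooonnoo$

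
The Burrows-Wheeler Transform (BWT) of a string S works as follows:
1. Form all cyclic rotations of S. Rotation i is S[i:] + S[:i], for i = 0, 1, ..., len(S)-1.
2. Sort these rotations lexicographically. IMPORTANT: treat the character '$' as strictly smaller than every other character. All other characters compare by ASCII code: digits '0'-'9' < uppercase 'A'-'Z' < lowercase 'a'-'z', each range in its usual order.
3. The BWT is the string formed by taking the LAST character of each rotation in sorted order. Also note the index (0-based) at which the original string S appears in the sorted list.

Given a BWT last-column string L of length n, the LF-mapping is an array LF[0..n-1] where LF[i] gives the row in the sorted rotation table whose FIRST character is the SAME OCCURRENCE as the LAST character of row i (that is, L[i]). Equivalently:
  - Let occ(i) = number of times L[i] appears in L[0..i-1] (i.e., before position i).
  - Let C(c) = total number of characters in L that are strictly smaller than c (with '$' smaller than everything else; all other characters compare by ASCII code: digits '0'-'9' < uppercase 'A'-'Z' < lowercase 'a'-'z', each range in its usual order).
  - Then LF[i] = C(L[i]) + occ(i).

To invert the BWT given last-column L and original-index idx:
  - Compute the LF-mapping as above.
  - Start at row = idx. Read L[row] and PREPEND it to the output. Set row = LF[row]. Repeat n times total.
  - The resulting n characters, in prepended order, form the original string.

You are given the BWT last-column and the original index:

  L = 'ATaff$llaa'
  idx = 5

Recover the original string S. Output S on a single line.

LF mapping: 1 2 3 6 7 0 8 9 4 5
Walk LF starting at row 5, prepending L[row]:
  step 1: row=5, L[5]='$', prepend. Next row=LF[5]=0
  step 2: row=0, L[0]='A', prepend. Next row=LF[0]=1
  step 3: row=1, L[1]='T', prepend. Next row=LF[1]=2
  step 4: row=2, L[2]='a', prepend. Next row=LF[2]=3
  step 5: row=3, L[3]='f', prepend. Next row=LF[3]=6
  step 6: row=6, L[6]='l', prepend. Next row=LF[6]=8
  step 7: row=8, L[8]='a', prepend. Next row=LF[8]=4
  step 8: row=4, L[4]='f', prepend. Next row=LF[4]=7
  step 9: row=7, L[7]='l', prepend. Next row=LF[7]=9
  step 10: row=9, L[9]='a', prepend. Next row=LF[9]=5
Reversed output: alfalfaTA$

Answer: alfalfaTA$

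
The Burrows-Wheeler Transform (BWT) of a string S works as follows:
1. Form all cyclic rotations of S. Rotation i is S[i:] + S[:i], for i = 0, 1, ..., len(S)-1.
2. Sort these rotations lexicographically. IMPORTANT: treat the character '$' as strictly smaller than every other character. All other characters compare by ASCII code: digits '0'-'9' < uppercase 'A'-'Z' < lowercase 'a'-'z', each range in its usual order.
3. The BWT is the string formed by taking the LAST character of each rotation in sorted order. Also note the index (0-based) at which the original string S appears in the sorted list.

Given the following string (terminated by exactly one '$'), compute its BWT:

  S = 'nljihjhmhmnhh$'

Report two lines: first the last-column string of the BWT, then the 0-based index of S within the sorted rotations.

All 14 rotations (rotation i = S[i:]+S[:i]):
  rot[0] = nljihjhmhmnhh$
  rot[1] = ljihjhmhmnhh$n
  rot[2] = jihjhmhmnhh$nl
  rot[3] = ihjhmhmnhh$nlj
  rot[4] = hjhmhmnhh$nlji
  rot[5] = jhmhmnhh$nljih
  rot[6] = hmhmnhh$nljihj
  rot[7] = mhmnhh$nljihjh
  rot[8] = hmnhh$nljihjhm
  rot[9] = mnhh$nljihjhmh
  rot[10] = nhh$nljihjhmhm
  rot[11] = hh$nljihjhmhmn
  rot[12] = h$nljihjhmhmnh
  rot[13] = $nljihjhmhmnhh
Sorted (with $ < everything):
  sorted[0] = $nljihjhmhmnhh  (last char: 'h')
  sorted[1] = h$nljihjhmhmnh  (last char: 'h')
  sorted[2] = hh$nljihjhmhmn  (last char: 'n')
  sorted[3] = hjhmhmnhh$nlji  (last char: 'i')
  sorted[4] = hmhmnhh$nljihj  (last char: 'j')
  sorted[5] = hmnhh$nljihjhm  (last char: 'm')
  sorted[6] = ihjhmhmnhh$nlj  (last char: 'j')
  sorted[7] = jhmhmnhh$nljih  (last char: 'h')
  sorted[8] = jihjhmhmnhh$nl  (last char: 'l')
  sorted[9] = ljihjhmhmnhh$n  (last char: 'n')
  sorted[10] = mhmnhh$nljihjh  (last char: 'h')
  sorted[11] = mnhh$nljihjhmh  (last char: 'h')
  sorted[12] = nhh$nljihjhmhm  (last char: 'm')
  sorted[13] = nljihjhmhmnhh$  (last char: '$')
Last column: hhnijmjhlnhhm$
Original string S is at sorted index 13

Answer: hhnijmjhlnhhm$
13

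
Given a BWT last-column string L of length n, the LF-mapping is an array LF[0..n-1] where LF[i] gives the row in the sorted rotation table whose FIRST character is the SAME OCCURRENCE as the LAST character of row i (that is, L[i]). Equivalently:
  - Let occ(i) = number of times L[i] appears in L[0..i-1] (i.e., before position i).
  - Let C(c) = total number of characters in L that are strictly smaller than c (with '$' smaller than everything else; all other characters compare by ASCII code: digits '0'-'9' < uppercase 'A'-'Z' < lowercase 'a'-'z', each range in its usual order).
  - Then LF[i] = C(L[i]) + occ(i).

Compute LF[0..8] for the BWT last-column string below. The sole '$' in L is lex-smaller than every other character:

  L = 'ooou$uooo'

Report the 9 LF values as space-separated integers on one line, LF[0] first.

Char counts: '$':1, 'o':6, 'u':2
C (first-col start): C('$')=0, C('o')=1, C('u')=7
L[0]='o': occ=0, LF[0]=C('o')+0=1+0=1
L[1]='o': occ=1, LF[1]=C('o')+1=1+1=2
L[2]='o': occ=2, LF[2]=C('o')+2=1+2=3
L[3]='u': occ=0, LF[3]=C('u')+0=7+0=7
L[4]='$': occ=0, LF[4]=C('$')+0=0+0=0
L[5]='u': occ=1, LF[5]=C('u')+1=7+1=8
L[6]='o': occ=3, LF[6]=C('o')+3=1+3=4
L[7]='o': occ=4, LF[7]=C('o')+4=1+4=5
L[8]='o': occ=5, LF[8]=C('o')+5=1+5=6

Answer: 1 2 3 7 0 8 4 5 6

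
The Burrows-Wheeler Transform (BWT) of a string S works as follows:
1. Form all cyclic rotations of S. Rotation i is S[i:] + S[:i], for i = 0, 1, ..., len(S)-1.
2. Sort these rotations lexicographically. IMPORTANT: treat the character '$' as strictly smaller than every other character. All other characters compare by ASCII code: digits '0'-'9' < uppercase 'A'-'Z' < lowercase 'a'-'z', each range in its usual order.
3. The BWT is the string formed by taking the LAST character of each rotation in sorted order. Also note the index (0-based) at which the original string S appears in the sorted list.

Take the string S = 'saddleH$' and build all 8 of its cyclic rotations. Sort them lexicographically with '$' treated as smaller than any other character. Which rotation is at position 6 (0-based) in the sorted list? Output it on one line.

Answer: leH$sadd

Derivation:
All 8 rotations (rotation i = S[i:]+S[:i]):
  rot[0] = saddleH$
  rot[1] = addleH$s
  rot[2] = ddleH$sa
  rot[3] = dleH$sad
  rot[4] = leH$sadd
  rot[5] = eH$saddl
  rot[6] = H$saddle
  rot[7] = $saddleH
Sorted (with $ < everything):
  sorted[0] = $saddleH
  sorted[1] = H$saddle
  sorted[2] = addleH$s
  sorted[3] = ddleH$sa
  sorted[4] = dleH$sad
  sorted[5] = eH$saddl
  sorted[6] = leH$sadd
  sorted[7] = saddleH$
sorted[6] = leH$sadd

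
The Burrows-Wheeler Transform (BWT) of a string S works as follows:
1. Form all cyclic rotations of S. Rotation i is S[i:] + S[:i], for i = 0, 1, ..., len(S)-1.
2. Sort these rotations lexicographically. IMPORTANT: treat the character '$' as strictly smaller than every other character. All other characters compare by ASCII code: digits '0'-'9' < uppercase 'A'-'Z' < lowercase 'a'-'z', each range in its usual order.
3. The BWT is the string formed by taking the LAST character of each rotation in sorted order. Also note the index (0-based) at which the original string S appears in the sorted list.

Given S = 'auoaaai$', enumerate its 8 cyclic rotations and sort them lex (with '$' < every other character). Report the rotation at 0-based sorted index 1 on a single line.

Answer: aaai$auo

Derivation:
All 8 rotations (rotation i = S[i:]+S[:i]):
  rot[0] = auoaaai$
  rot[1] = uoaaai$a
  rot[2] = oaaai$au
  rot[3] = aaai$auo
  rot[4] = aai$auoa
  rot[5] = ai$auoaa
  rot[6] = i$auoaaa
  rot[7] = $auoaaai
Sorted (with $ < everything):
  sorted[0] = $auoaaai
  sorted[1] = aaai$auo
  sorted[2] = aai$auoa
  sorted[3] = ai$auoaa
  sorted[4] = auoaaai$
  sorted[5] = i$auoaaa
  sorted[6] = oaaai$au
  sorted[7] = uoaaai$a
sorted[1] = aaai$auo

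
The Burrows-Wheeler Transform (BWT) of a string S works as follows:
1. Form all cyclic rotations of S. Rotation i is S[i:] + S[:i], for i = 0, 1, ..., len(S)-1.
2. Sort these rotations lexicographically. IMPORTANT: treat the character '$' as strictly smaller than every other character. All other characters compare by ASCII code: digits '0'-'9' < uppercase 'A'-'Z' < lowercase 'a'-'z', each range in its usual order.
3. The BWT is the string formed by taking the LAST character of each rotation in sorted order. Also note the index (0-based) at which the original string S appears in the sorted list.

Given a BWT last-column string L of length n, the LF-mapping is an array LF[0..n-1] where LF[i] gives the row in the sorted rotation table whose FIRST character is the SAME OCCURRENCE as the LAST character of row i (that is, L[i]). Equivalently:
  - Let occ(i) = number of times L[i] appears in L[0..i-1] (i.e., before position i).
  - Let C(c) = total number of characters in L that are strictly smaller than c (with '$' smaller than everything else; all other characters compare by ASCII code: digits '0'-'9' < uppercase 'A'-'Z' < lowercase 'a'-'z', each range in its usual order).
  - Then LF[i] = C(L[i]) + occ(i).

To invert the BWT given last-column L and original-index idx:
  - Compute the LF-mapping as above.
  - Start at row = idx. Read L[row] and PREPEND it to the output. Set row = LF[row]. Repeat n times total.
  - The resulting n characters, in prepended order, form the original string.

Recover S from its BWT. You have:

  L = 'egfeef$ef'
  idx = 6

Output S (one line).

Answer: ffeeefge$

Derivation:
LF mapping: 1 8 5 2 3 6 0 4 7
Walk LF starting at row 6, prepending L[row]:
  step 1: row=6, L[6]='$', prepend. Next row=LF[6]=0
  step 2: row=0, L[0]='e', prepend. Next row=LF[0]=1
  step 3: row=1, L[1]='g', prepend. Next row=LF[1]=8
  step 4: row=8, L[8]='f', prepend. Next row=LF[8]=7
  step 5: row=7, L[7]='e', prepend. Next row=LF[7]=4
  step 6: row=4, L[4]='e', prepend. Next row=LF[4]=3
  step 7: row=3, L[3]='e', prepend. Next row=LF[3]=2
  step 8: row=2, L[2]='f', prepend. Next row=LF[2]=5
  step 9: row=5, L[5]='f', prepend. Next row=LF[5]=6
Reversed output: ffeeefge$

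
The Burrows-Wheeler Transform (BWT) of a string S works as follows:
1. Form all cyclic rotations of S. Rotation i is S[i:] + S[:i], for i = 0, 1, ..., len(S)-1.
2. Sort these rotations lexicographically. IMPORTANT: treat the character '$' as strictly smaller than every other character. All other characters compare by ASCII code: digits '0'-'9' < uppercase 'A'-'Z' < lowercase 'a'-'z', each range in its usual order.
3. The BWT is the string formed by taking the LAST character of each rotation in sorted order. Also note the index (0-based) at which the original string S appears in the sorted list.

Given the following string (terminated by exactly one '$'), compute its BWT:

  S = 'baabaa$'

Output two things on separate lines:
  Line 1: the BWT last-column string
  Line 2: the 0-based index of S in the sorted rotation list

Answer: aabbaa$
6

Derivation:
All 7 rotations (rotation i = S[i:]+S[:i]):
  rot[0] = baabaa$
  rot[1] = aabaa$b
  rot[2] = abaa$ba
  rot[3] = baa$baa
  rot[4] = aa$baab
  rot[5] = a$baaba
  rot[6] = $baabaa
Sorted (with $ < everything):
  sorted[0] = $baabaa  (last char: 'a')
  sorted[1] = a$baaba  (last char: 'a')
  sorted[2] = aa$baab  (last char: 'b')
  sorted[3] = aabaa$b  (last char: 'b')
  sorted[4] = abaa$ba  (last char: 'a')
  sorted[5] = baa$baa  (last char: 'a')
  sorted[6] = baabaa$  (last char: '$')
Last column: aabbaa$
Original string S is at sorted index 6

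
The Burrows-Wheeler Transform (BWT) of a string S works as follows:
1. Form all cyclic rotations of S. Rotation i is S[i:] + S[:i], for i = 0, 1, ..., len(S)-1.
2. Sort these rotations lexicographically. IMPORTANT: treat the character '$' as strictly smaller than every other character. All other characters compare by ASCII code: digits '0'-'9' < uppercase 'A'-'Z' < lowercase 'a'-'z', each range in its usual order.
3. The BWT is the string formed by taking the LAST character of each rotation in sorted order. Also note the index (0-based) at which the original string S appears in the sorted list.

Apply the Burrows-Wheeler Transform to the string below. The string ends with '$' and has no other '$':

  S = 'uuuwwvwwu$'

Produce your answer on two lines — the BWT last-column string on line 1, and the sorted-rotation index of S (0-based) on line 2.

All 10 rotations (rotation i = S[i:]+S[:i]):
  rot[0] = uuuwwvwwu$
  rot[1] = uuwwvwwu$u
  rot[2] = uwwvwwu$uu
  rot[3] = wwvwwu$uuu
  rot[4] = wvwwu$uuuw
  rot[5] = vwwu$uuuww
  rot[6] = wwu$uuuwwv
  rot[7] = wu$uuuwwvw
  rot[8] = u$uuuwwvww
  rot[9] = $uuuwwvwwu
Sorted (with $ < everything):
  sorted[0] = $uuuwwvwwu  (last char: 'u')
  sorted[1] = u$uuuwwvww  (last char: 'w')
  sorted[2] = uuuwwvwwu$  (last char: '$')
  sorted[3] = uuwwvwwu$u  (last char: 'u')
  sorted[4] = uwwvwwu$uu  (last char: 'u')
  sorted[5] = vwwu$uuuww  (last char: 'w')
  sorted[6] = wu$uuuwwvw  (last char: 'w')
  sorted[7] = wvwwu$uuuw  (last char: 'w')
  sorted[8] = wwu$uuuwwv  (last char: 'v')
  sorted[9] = wwvwwu$uuu  (last char: 'u')
Last column: uw$uuwwwvu
Original string S is at sorted index 2

Answer: uw$uuwwwvu
2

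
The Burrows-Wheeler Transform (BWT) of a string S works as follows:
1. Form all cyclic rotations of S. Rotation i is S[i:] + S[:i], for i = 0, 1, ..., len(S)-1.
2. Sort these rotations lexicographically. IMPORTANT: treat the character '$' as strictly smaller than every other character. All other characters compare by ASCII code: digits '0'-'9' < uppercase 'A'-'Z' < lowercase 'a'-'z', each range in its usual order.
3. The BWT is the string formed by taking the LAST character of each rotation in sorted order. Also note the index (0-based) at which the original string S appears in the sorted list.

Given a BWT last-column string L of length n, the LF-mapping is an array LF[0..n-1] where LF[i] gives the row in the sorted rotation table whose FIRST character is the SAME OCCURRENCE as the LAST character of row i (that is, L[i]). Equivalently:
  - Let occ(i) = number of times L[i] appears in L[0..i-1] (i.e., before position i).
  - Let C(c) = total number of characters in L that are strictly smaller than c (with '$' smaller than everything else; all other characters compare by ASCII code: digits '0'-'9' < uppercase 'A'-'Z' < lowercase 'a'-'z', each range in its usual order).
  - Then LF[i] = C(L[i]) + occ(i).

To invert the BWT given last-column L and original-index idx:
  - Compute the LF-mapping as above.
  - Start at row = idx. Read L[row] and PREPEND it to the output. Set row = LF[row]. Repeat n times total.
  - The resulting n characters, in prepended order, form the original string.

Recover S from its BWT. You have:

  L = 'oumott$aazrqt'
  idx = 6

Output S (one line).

LF mapping: 4 11 3 5 8 9 0 1 2 12 7 6 10
Walk LF starting at row 6, prepending L[row]:
  step 1: row=6, L[6]='$', prepend. Next row=LF[6]=0
  step 2: row=0, L[0]='o', prepend. Next row=LF[0]=4
  step 3: row=4, L[4]='t', prepend. Next row=LF[4]=8
  step 4: row=8, L[8]='a', prepend. Next row=LF[8]=2
  step 5: row=2, L[2]='m', prepend. Next row=LF[2]=3
  step 6: row=3, L[3]='o', prepend. Next row=LF[3]=5
  step 7: row=5, L[5]='t', prepend. Next row=LF[5]=9
  step 8: row=9, L[9]='z', prepend. Next row=LF[9]=12
  step 9: row=12, L[12]='t', prepend. Next row=LF[12]=10
  step 10: row=10, L[10]='r', prepend. Next row=LF[10]=7
  step 11: row=7, L[7]='a', prepend. Next row=LF[7]=1
  step 12: row=1, L[1]='u', prepend. Next row=LF[1]=11
  step 13: row=11, L[11]='q', prepend. Next row=LF[11]=6
Reversed output: quartztomato$

Answer: quartztomato$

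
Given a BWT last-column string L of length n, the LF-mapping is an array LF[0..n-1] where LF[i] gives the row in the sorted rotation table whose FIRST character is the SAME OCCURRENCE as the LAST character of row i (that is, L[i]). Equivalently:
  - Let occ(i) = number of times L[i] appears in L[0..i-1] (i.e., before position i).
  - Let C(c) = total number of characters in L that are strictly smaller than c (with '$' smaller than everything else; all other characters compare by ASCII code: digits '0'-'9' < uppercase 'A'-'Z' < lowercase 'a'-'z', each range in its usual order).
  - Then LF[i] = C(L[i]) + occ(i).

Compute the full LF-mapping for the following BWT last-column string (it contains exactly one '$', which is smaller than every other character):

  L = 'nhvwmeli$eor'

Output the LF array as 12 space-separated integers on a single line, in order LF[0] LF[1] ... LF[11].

Char counts: '$':1, 'e':2, 'h':1, 'i':1, 'l':1, 'm':1, 'n':1, 'o':1, 'r':1, 'v':1, 'w':1
C (first-col start): C('$')=0, C('e')=1, C('h')=3, C('i')=4, C('l')=5, C('m')=6, C('n')=7, C('o')=8, C('r')=9, C('v')=10, C('w')=11
L[0]='n': occ=0, LF[0]=C('n')+0=7+0=7
L[1]='h': occ=0, LF[1]=C('h')+0=3+0=3
L[2]='v': occ=0, LF[2]=C('v')+0=10+0=10
L[3]='w': occ=0, LF[3]=C('w')+0=11+0=11
L[4]='m': occ=0, LF[4]=C('m')+0=6+0=6
L[5]='e': occ=0, LF[5]=C('e')+0=1+0=1
L[6]='l': occ=0, LF[6]=C('l')+0=5+0=5
L[7]='i': occ=0, LF[7]=C('i')+0=4+0=4
L[8]='$': occ=0, LF[8]=C('$')+0=0+0=0
L[9]='e': occ=1, LF[9]=C('e')+1=1+1=2
L[10]='o': occ=0, LF[10]=C('o')+0=8+0=8
L[11]='r': occ=0, LF[11]=C('r')+0=9+0=9

Answer: 7 3 10 11 6 1 5 4 0 2 8 9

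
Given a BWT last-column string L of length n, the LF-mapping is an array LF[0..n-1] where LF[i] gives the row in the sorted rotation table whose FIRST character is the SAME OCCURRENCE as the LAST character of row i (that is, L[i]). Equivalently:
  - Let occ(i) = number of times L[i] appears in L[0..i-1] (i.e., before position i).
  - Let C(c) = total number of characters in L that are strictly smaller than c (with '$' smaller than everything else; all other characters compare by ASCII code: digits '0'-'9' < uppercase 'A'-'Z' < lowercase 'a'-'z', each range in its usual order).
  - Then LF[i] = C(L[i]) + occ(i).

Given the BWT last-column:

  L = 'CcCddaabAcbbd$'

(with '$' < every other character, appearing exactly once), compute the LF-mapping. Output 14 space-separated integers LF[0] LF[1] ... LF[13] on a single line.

Char counts: '$':1, 'A':1, 'C':2, 'a':2, 'b':3, 'c':2, 'd':3
C (first-col start): C('$')=0, C('A')=1, C('C')=2, C('a')=4, C('b')=6, C('c')=9, C('d')=11
L[0]='C': occ=0, LF[0]=C('C')+0=2+0=2
L[1]='c': occ=0, LF[1]=C('c')+0=9+0=9
L[2]='C': occ=1, LF[2]=C('C')+1=2+1=3
L[3]='d': occ=0, LF[3]=C('d')+0=11+0=11
L[4]='d': occ=1, LF[4]=C('d')+1=11+1=12
L[5]='a': occ=0, LF[5]=C('a')+0=4+0=4
L[6]='a': occ=1, LF[6]=C('a')+1=4+1=5
L[7]='b': occ=0, LF[7]=C('b')+0=6+0=6
L[8]='A': occ=0, LF[8]=C('A')+0=1+0=1
L[9]='c': occ=1, LF[9]=C('c')+1=9+1=10
L[10]='b': occ=1, LF[10]=C('b')+1=6+1=7
L[11]='b': occ=2, LF[11]=C('b')+2=6+2=8
L[12]='d': occ=2, LF[12]=C('d')+2=11+2=13
L[13]='$': occ=0, LF[13]=C('$')+0=0+0=0

Answer: 2 9 3 11 12 4 5 6 1 10 7 8 13 0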